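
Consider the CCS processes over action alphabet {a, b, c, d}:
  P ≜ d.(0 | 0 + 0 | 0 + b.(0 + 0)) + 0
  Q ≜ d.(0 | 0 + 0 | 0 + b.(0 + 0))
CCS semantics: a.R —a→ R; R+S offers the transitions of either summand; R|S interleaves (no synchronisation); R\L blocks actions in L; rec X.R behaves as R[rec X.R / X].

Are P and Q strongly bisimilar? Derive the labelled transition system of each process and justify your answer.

LTS(P): 3 reachable states
  s0 = d.(0 | 0 + 0 | 0 + b.(0 + 0)) + 0 ⊢ ··d··> s1
  s1 = 0 | 0 + 0 | 0 + b.(0 + 0) ⊢ ··b··> s2
  s2 = 0 + 0 ⊢ ∅
LTS(Q): 3 reachable states
  t0 = d.(0 | 0 + 0 | 0 + b.(0 + 0)) ⊢ ··d··> t1
  t1 = 0 | 0 + 0 | 0 + b.(0 + 0) ⊢ ··b··> t2
  t2 = 0 + 0 ⊢ ∅
Bisimilarity quotient blocks:
  B0 = {s0, t0}
  B1 = {s1, t1}
  B2 = {s2, t2}
s0 ∈ B0, t0 ∈ B0 → same block

P ~ Q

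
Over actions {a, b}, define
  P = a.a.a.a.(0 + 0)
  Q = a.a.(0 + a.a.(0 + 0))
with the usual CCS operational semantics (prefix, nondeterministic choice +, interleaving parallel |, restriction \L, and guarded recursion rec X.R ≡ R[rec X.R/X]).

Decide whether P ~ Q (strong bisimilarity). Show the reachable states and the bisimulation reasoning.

P ~ Q

Reachable graph of P (5 states):
  m0 = a.a.a.a.(0 + 0) → =a=> m1
  m1 = a.a.a.(0 + 0) → =a=> m2
  m2 = a.a.(0 + 0) → =a=> m3
  m3 = a.(0 + 0) → =a=> m4
  m4 = 0 + 0 → stopped
Reachable graph of Q (5 states):
  n0 = a.a.(0 + a.a.(0 + 0)) → =a=> n1
  n1 = a.(0 + a.a.(0 + 0)) → =a=> n2
  n2 = 0 + a.a.(0 + 0) → =a=> n3
  n3 = a.(0 + 0) → =a=> n4
  n4 = 0 + 0 → stopped
Partition-refinement fixed point:
  B0 = {m0, n0}
  B1 = {m1, n1}
  B2 = {m2, n2}
  B3 = {m3, n3}
  B4 = {m4, n4}
m0 ∈ B0, n0 ∈ B0 → same block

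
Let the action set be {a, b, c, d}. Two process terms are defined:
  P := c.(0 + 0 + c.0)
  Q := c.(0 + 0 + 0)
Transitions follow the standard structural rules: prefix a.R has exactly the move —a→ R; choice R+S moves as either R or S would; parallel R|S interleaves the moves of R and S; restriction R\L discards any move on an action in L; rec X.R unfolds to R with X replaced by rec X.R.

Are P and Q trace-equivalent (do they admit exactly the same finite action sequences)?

traces(P) ≠ traces(Q) — witness ⟨cc⟩

P's transition system — 3 states:
  m0 = c.(0 + 0 + c.0) | ··c··> m1
  m1 = 0 + 0 + c.0 | ··c··> m2
  m2 = 0 | ∅
Q's transition system — 2 states:
  n0 = c.(0 + 0 + 0) | ··c··> n1
  n1 = 0 + 0 + 0 | ∅
Executing cc from P (initial set {m0}):
  after c @ step 1: {m1}
  after c @ step 2: {m2}
  ✓ P
Executing cc from Q (initial set {n0}):
  after c @ step 1: {n1}
  after c @ step 2: ∅ (Q stuck)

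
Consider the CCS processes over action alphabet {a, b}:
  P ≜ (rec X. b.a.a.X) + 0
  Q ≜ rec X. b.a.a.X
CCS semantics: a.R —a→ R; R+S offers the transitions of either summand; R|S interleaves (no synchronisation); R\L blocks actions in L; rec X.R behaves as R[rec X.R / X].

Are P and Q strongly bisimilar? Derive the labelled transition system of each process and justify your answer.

LTS(P): 4 reachable states
  m0 = (rec X. b.a.a.X) + 0 :: -b-> m1
  m1 = a.a.(rec X. b.a.a.X) :: -a-> m2
  m2 = a.(rec X. b.a.a.X) :: -a-> m3
  m3 = rec X. b.a.a.X :: -b-> m1
LTS(Q): 3 reachable states
  n0 = rec X. b.a.a.X :: -b-> n1
  n1 = a.a.(rec X. b.a.a.X) :: -a-> n2
  n2 = a.(rec X. b.a.a.X) :: -a-> n0
Bisimilarity quotient blocks:
  B0 = {m0, m3, n0}
  B1 = {m1, n1}
  B2 = {m2, n2}
m0 ∈ B0, n0 ∈ B0 → same block

P ~ Q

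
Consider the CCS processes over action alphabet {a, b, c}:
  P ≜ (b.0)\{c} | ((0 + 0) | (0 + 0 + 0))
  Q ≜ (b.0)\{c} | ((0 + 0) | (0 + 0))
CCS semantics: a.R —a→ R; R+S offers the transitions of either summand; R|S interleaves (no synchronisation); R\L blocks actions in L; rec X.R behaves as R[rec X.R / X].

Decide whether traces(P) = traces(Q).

traces(P) = traces(Q)

LTS(P): 2 reachable states
  s0 = (b.0)\{c} | ((0 + 0) | (0 + 0 + 0)) → —b→ s1
  s1 = 0\{c} | ((0 + 0) | (0 + 0 + 0)) → (no moves)
LTS(Q): 2 reachable states
  t0 = (b.0)\{c} | ((0 + 0) | (0 + 0)) → —b→ t1
  t1 = 0\{c} | ((0 + 0) | (0 + 0)) → (no moves)
Coarsest stable partition (strong bisimilarity classes):
  B0 = {s0, t0}
  B1 = {s1, t1}
s0 ∈ B0, t0 ∈ B0 → same block
Bisimilar ⇒ trace-equivalent.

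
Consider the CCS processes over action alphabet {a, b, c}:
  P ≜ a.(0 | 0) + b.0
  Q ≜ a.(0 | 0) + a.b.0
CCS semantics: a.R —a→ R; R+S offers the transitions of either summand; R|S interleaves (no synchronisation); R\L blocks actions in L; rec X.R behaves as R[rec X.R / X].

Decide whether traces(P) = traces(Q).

traces(P) ≠ traces(Q) — witness ⟨b⟩

P's transition system — 3 states:
  u0 = a.(0 | 0) + b.0 has moves ··a··> u1, ··b··> u2
  u1 = 0 | 0 has moves stopped
  u2 = 0 has moves stopped
Q's transition system — 4 states:
  v0 = a.(0 | 0) + a.b.0 has moves ··a··> v1, ··a··> v2
  v1 = 0 | 0 has moves stopped
  v2 = b.0 has moves ··b··> v3
  v3 = 0 has moves stopped
Run σ = ⟨b⟩ on P: start {u0}
  step 1 (b): {u2}
  P completes σ.
Run σ = ⟨b⟩ on Q: start {v0}
  step 1 (b): ∅ (Q stuck)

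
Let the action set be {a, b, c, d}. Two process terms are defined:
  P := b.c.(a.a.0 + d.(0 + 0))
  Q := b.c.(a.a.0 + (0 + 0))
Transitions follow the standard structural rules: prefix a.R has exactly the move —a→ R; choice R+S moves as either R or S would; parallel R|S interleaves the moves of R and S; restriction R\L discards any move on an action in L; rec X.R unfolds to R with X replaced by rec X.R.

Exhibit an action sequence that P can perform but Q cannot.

bcd

P's transition system — 6 states:
  s0 = b.c.(a.a.0 + d.(0 + 0)) | —b→ s1
  s1 = c.(a.a.0 + d.(0 + 0)) | —c→ s2
  s2 = a.a.0 + d.(0 + 0) | —a→ s3, —d→ s4
  s3 = a.0 | —a→ s5
  s4 = 0 + 0 | (no moves)
  s5 = 0 | (no moves)
Q's transition system — 5 states:
  t0 = b.c.(a.a.0 + (0 + 0)) | —b→ t1
  t1 = c.(a.a.0 + (0 + 0)) | —c→ t2
  t2 = a.a.0 + (0 + 0) | —a→ t3
  t3 = a.0 | —a→ t4
  t4 = 0 | (no moves)
Trace ⟨bcd⟩ through P, begin at {s0}:
  [1] b ⇒ {s1}
  [2] c ⇒ {s2}
  [3] d ⇒ {s4}
  P completes σ.
Trace ⟨bcd⟩ through Q, begin at {t0}:
  [1] b ⇒ {t1}
  [2] c ⇒ {t2}
  [3] d ⇒ ∅  — Q cannot continue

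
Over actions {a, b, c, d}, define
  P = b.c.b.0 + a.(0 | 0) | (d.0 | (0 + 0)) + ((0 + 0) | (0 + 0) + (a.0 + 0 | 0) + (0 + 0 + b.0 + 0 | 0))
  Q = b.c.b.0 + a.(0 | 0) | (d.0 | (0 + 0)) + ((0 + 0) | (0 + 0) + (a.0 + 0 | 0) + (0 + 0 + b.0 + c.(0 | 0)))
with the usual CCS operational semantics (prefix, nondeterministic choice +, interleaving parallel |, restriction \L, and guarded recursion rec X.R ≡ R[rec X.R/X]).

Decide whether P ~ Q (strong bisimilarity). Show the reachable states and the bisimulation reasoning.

LTS(P): 7 reachable states
  s0 = b.c.b.0 + a.(0 | 0) | (d.0 | (0 + 0)) + ((0 + 0) | (0 + 0) + (a.0 + 0 | 0) + (0 + 0 + b.0 + 0 | 0)) has moves =a=> s1, =a=> s2, =b=> s1, =b=> s3, =d=> s4
  s1 = 0 has moves ·
  s2 = 0 | 0 | (d.0 | (0 + 0)) has moves =d=> s5
  s3 = c.b.0 has moves =c=> s6
  s4 = a.(0 | 0) | (0 | (0 + 0)) has moves =a=> s5
  s5 = 0 | 0 | (0 | (0 + 0)) has moves ·
  s6 = b.0 has moves =b=> s1
LTS(Q): 8 reachable states
  t0 = b.c.b.0 + a.(0 | 0) | (d.0 | (0 + 0)) + ((0 + 0) | (0 + 0) + (a.0 + 0 | 0) + (0 + 0 + b.0 + c.(0 | 0))) has moves =a=> t1, =a=> t2, =b=> t1, =b=> t3, =c=> t4, =d=> t5
  t1 = 0 has moves ·
  t2 = 0 | 0 | (d.0 | (0 + 0)) has moves =d=> t6
  t3 = c.b.0 has moves =c=> t7
  t4 = 0 | 0 has moves ·
  t5 = a.(0 | 0) | (0 | (0 + 0)) has moves =a=> t6
  t6 = 0 | 0 | (0 | (0 + 0)) has moves ·
  t7 = b.0 has moves =b=> t1
Partition-refinement fixed point:
  B0 = {s0}
  B1 = {s2, t2}
  B2 = {s1, s5, t1, t4, t6}
  B3 = {s4, t5}
  B4 = {s3, t3}
  B5 = {s6, t7}
  B6 = {t0}
s0 ∈ B0, t0 ∈ B6 → different blocks

not bisimilar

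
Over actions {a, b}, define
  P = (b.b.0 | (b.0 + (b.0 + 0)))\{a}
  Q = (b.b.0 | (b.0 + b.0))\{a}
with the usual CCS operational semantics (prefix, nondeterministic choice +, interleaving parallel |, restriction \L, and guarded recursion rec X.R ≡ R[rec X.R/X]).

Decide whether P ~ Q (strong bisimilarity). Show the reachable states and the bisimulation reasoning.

bisimilar

Reachable graph of P (6 states):
  s0 = (b.b.0 | (b.0 + (b.0 + 0)))\{a} :: =b=> s1, =b=> s2
  s1 = (b.0 | (b.0 + (b.0 + 0)))\{a} :: =b=> s3, =b=> s4
  s2 = (b.b.0 | 0)\{a} :: =b=> s4
  s3 = (0 | (b.0 + (b.0 + 0)))\{a} :: =b=> s5
  s4 = (b.0 | 0)\{a} :: =b=> s5
  s5 = (0 | 0)\{a} :: ∅
Reachable graph of Q (6 states):
  t0 = (b.b.0 | (b.0 + b.0))\{a} :: =b=> t1, =b=> t2
  t1 = (b.0 | (b.0 + b.0))\{a} :: =b=> t3, =b=> t4
  t2 = (b.b.0 | 0)\{a} :: =b=> t4
  t3 = (0 | (b.0 + b.0))\{a} :: =b=> t5
  t4 = (b.0 | 0)\{a} :: =b=> t5
  t5 = (0 | 0)\{a} :: ∅
Partition-refinement fixed point:
  B0 = {s0, t0}
  B1 = {s1, s2, t1, t2}
  B2 = {s3, s4, t3, t4}
  B3 = {s5, t5}
s0 ∈ B0, t0 ∈ B0 → same block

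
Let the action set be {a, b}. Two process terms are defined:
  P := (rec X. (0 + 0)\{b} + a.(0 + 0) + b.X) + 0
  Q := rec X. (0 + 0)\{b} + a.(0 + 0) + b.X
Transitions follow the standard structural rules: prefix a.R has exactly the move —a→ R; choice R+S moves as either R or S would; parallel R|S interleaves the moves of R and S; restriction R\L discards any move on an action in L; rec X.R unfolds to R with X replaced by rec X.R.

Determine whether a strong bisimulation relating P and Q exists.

bisimilar

Reachable graph of P (3 states):
  u0 = (rec X. (0 + 0)\{b} + a.(0 + 0) + b.X) + 0 has moves --a--▸ u1, --b--▸ u2
  u1 = 0 + 0 has moves ∅
  u2 = rec X. (0 + 0)\{b} + a.(0 + 0) + b.X has moves --a--▸ u1, --b--▸ u2
Reachable graph of Q (2 states):
  v0 = rec X. (0 + 0)\{b} + a.(0 + 0) + b.X has moves --a--▸ v1, --b--▸ v0
  v1 = 0 + 0 has moves ∅
Partition-refinement fixed point:
  B0 = {u0, u2, v0}
  B1 = {u1, v1}
u0 ∈ B0, v0 ∈ B0 → same block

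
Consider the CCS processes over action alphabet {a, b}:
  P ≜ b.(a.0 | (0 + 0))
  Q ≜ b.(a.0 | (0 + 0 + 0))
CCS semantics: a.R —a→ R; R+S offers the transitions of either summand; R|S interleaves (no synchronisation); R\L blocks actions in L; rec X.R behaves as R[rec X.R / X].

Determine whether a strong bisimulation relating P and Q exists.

Reachable graph of P (3 states):
  p0 = b.(a.0 | (0 + 0)) :: —b→ p1
  p1 = a.0 | (0 + 0) :: —a→ p2
  p2 = 0 | (0 + 0) :: deadlocked
Reachable graph of Q (3 states):
  q0 = b.(a.0 | (0 + 0 + 0)) :: —b→ q1
  q1 = a.0 | (0 + 0 + 0) :: —a→ q2
  q2 = 0 | (0 + 0 + 0) :: deadlocked
Coarsest stable partition (strong bisimilarity classes):
  B0 = {p0, q0}
  B1 = {p1, q1}
  B2 = {p2, q2}
p0 ∈ B0, q0 ∈ B0 → same block

YES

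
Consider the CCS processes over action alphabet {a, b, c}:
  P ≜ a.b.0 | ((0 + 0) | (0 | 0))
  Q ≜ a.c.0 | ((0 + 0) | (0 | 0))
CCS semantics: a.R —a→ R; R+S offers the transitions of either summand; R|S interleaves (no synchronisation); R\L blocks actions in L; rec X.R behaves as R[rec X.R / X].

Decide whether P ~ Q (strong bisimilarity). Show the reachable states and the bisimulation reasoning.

P's transition system — 3 states:
  p0 = a.b.0 | ((0 + 0) | (0 | 0)) → —a→ p1
  p1 = b.0 | ((0 + 0) | (0 | 0)) → —b→ p2
  p2 = 0 | ((0 + 0) | (0 | 0)) → ∅
Q's transition system — 3 states:
  q0 = a.c.0 | ((0 + 0) | (0 | 0)) → —a→ q1
  q1 = c.0 | ((0 + 0) | (0 | 0)) → —c→ q2
  q2 = 0 | ((0 + 0) | (0 | 0)) → ∅
Coarsest stable partition (strong bisimilarity classes):
  B0 = {p0}
  B1 = {p1}
  B2 = {p2, q2}
  B3 = {q0}
  B4 = {q1}
p0 ∈ B0, q0 ∈ B3 → different blocks

P ≁ Q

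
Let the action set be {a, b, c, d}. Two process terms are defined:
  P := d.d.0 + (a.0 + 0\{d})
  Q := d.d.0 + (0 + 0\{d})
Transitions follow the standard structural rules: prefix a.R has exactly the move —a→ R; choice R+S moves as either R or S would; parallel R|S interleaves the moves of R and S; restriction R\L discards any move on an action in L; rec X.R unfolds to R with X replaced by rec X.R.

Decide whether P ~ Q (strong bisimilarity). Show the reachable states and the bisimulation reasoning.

NO

Reachable graph of P (3 states):
  u0 = d.d.0 + (a.0 + 0\{d}) has moves --a--▸ u1, --d--▸ u2
  u1 = 0 has moves deadlocked
  u2 = d.0 has moves --d--▸ u1
Reachable graph of Q (3 states):
  v0 = d.d.0 + (0 + 0\{d}) has moves --d--▸ v1
  v1 = d.0 has moves --d--▸ v2
  v2 = 0 has moves deadlocked
Partition-refinement fixed point:
  B0 = {u0}
  B1 = {u1, v2}
  B2 = {u2, v1}
  B3 = {v0}
u0 ∈ B0, v0 ∈ B3 → different blocks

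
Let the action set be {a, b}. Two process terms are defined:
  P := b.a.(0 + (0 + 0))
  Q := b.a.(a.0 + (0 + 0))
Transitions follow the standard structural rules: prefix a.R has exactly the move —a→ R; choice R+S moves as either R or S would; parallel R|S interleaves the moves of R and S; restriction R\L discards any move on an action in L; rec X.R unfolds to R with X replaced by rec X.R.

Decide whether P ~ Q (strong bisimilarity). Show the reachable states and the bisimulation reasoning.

P's transition system — 3 states:
  s0 = b.a.(0 + (0 + 0)) has moves =b=> s1
  s1 = a.(0 + (0 + 0)) has moves =a=> s2
  s2 = 0 + (0 + 0) has moves stopped
Q's transition system — 4 states:
  t0 = b.a.(a.0 + (0 + 0)) has moves =b=> t1
  t1 = a.(a.0 + (0 + 0)) has moves =a=> t2
  t2 = a.0 + (0 + 0) has moves =a=> t3
  t3 = 0 has moves stopped
Partition-refinement fixed point:
  B0 = {s0}
  B1 = {s1, t2}
  B2 = {s2, t3}
  B3 = {t0}
  B4 = {t1}
s0 ∈ B0, t0 ∈ B3 → different blocks

not bisimilar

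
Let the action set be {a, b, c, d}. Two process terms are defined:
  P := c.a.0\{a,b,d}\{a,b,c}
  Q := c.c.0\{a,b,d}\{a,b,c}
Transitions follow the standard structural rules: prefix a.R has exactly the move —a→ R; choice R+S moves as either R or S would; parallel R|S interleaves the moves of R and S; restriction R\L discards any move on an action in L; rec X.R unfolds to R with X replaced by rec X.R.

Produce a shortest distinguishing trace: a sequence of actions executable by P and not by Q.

LTS(P): 3 reachable states
  u0 = c.a.0\{a,b,d}\{a,b,c} :: =c=> u1
  u1 = a.0\{a,b,d}\{a,b,c} :: =a=> u2
  u2 = 0\{a,b,d}\{a,b,c} :: ∅
LTS(Q): 3 reachable states
  v0 = c.c.0\{a,b,d}\{a,b,c} :: =c=> v1
  v1 = c.0\{a,b,d}\{a,b,c} :: =c=> v2
  v2 = 0\{a,b,d}\{a,b,c} :: ∅
Run σ = ⟨ca⟩ on P: start {u0}
  after c @ step 1: {u1}
  after a @ step 2: {u2}
  ✓ P
Run σ = ⟨ca⟩ on Q: start {v0}
  after c @ step 1: {v1}
  after a @ step 2: ∅ (Q stuck)

ca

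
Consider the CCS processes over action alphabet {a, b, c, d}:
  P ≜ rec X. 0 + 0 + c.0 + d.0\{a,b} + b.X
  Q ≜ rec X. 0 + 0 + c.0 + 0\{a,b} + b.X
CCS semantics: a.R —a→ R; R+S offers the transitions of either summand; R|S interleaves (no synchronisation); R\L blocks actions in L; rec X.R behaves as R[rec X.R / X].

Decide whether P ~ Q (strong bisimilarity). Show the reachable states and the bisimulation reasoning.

LTS(P): 3 reachable states
  m0 = rec X. 0 + 0 + c.0 + d.0\{a,b} + b.X ⊢ —b→ m0, —c→ m1, —d→ m2
  m1 = 0 ⊢ ·
  m2 = 0\{a,b} ⊢ ·
LTS(Q): 2 reachable states
  n0 = rec X. 0 + 0 + c.0 + 0\{a,b} + b.X ⊢ —b→ n0, —c→ n1
  n1 = 0 ⊢ ·
Partition-refinement fixed point:
  B0 = {m0}
  B1 = {m1, m2, n1}
  B2 = {n0}
m0 ∈ B0, n0 ∈ B2 → different blocks

NO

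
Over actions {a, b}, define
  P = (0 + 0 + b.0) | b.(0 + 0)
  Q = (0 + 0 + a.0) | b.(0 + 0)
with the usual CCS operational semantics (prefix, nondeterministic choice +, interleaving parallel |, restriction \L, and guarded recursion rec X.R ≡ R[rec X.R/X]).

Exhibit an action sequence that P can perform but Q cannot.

Reachable graph of P (4 states):
  u0 = (0 + 0 + b.0) | b.(0 + 0) | —b→ u1, —b→ u2
  u1 = (0 + 0 + b.0) | (0 + 0) | —b→ u3
  u2 = 0 | b.(0 + 0) | —b→ u3
  u3 = 0 | (0 + 0) | ∅
Reachable graph of Q (4 states):
  v0 = (0 + 0 + a.0) | b.(0 + 0) | —a→ v1, —b→ v2
  v1 = 0 | b.(0 + 0) | —b→ v3
  v2 = (0 + 0 + a.0) | (0 + 0) | —a→ v3
  v3 = 0 | (0 + 0) | ∅
Run σ = ⟨bb⟩ on P: start {u0}
  after b @ step 1: {u1, u2}
  after b @ step 2: {u3}
  — P admits the full trace.
Run σ = ⟨bb⟩ on Q: start {v0}
  after b @ step 1: {v2}
  after b @ step 2: no successor for Q

bb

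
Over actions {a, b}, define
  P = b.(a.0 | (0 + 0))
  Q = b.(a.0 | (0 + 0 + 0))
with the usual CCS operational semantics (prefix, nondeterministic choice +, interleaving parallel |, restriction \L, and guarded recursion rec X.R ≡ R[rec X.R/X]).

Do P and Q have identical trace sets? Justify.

trace-equivalent

LTS(P): 3 reachable states
  m0 = b.(a.0 | (0 + 0)) :: --b--▸ m1
  m1 = a.0 | (0 + 0) :: --a--▸ m2
  m2 = 0 | (0 + 0) :: (no moves)
LTS(Q): 3 reachable states
  n0 = b.(a.0 | (0 + 0 + 0)) :: --b--▸ n1
  n1 = a.0 | (0 + 0 + 0) :: --a--▸ n2
  n2 = 0 | (0 + 0 + 0) :: (no moves)
Bisimilarity quotient blocks:
  B0 = {m0, n0}
  B1 = {m1, n1}
  B2 = {m2, n2}
m0 ∈ B0, n0 ∈ B0 → same block
Bisimilar ⇒ trace-equivalent.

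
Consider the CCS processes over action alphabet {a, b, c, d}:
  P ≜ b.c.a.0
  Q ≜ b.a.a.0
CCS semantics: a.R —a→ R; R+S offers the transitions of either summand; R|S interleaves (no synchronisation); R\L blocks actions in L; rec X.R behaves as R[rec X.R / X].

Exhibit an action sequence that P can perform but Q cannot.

bc

Reachable graph of P (4 states):
  u0 = b.c.a.0 ⊢ =b=> u1
  u1 = c.a.0 ⊢ =c=> u2
  u2 = a.0 ⊢ =a=> u3
  u3 = 0 ⊢ ·
Reachable graph of Q (4 states):
  v0 = b.a.a.0 ⊢ =b=> v1
  v1 = a.a.0 ⊢ =a=> v2
  v2 = a.0 ⊢ =a=> v3
  v3 = 0 ⊢ ·
Run σ = ⟨bc⟩ on P: start {u0}
  [1] b ⇒ {u1}
  [2] c ⇒ {u2}
  — P admits the full trace.
Run σ = ⟨bc⟩ on Q: start {v0}
  [1] b ⇒ {v1}
  [2] c ⇒ ∅ (Q stuck)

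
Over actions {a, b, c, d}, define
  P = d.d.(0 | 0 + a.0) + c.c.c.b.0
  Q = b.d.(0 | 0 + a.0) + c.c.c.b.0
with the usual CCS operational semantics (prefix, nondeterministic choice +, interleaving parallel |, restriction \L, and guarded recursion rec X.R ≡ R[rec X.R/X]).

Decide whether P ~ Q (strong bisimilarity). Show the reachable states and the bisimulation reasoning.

Reachable graph of P (7 states):
  u0 = d.d.(0 | 0 + a.0) + c.c.c.b.0 :: -c-> u1, -d-> u2
  u1 = c.c.b.0 :: -c-> u3
  u2 = d.(0 | 0 + a.0) :: -d-> u4
  u3 = c.b.0 :: -c-> u5
  u4 = 0 | 0 + a.0 :: -a-> u6
  u5 = b.0 :: -b-> u6
  u6 = 0 :: ∅
Reachable graph of Q (7 states):
  v0 = b.d.(0 | 0 + a.0) + c.c.c.b.0 :: -b-> v1, -c-> v2
  v1 = d.(0 | 0 + a.0) :: -d-> v3
  v2 = c.c.b.0 :: -c-> v4
  v3 = 0 | 0 + a.0 :: -a-> v5
  v4 = c.b.0 :: -c-> v6
  v5 = 0 :: ∅
  v6 = b.0 :: -b-> v5
Partition-refinement fixed point:
  B0 = {u0}
  B1 = {u1, v2}
  B2 = {u3, v4}
  B3 = {u5, v6}
  B4 = {u6, v5}
  B5 = {u2, v1}
  B6 = {u4, v3}
  B7 = {v0}
u0 ∈ B0, v0 ∈ B7 → different blocks

P ≁ Q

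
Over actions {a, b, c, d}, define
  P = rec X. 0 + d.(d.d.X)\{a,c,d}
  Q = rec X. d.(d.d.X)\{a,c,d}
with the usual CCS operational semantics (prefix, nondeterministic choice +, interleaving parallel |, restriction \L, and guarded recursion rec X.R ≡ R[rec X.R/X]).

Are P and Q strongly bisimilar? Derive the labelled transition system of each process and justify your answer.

P's transition system — 2 states:
  m0 = rec X. 0 + d.(d.d.X)\{a,c,d} :: -d-> m1
  m1 = (d.d.(rec X. 0 + d.(d.d.X)\{a,c,d}))\{a,c,d} :: ·
Q's transition system — 2 states:
  n0 = rec X. d.(d.d.X)\{a,c,d} :: -d-> n1
  n1 = (d.d.(rec X. d.(d.d.X)\{a,c,d}))\{a,c,d} :: ·
Partition-refinement fixed point:
  B0 = {m0, n0}
  B1 = {m1, n1}
m0 ∈ B0, n0 ∈ B0 → same block

bisimilar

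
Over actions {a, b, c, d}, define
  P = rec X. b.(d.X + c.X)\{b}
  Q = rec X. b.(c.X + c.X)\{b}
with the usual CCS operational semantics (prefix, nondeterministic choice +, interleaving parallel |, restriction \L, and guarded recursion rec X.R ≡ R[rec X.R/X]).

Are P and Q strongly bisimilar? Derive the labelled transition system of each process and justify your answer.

LTS(P): 3 reachable states
  u0 = rec X. b.(d.X + c.X)\{b} ⊢ --b--▸ u1
  u1 = (d.(rec X. b.(d.X + c.X)\{b}) + c.(rec X. b.(d.X + c.X)\{b}))\{b} ⊢ --c--▸ u2, --d--▸ u2
  u2 = (rec X. b.(d.X + c.X)\{b})\{b} ⊢ ∅
LTS(Q): 3 reachable states
  v0 = rec X. b.(c.X + c.X)\{b} ⊢ --b--▸ v1
  v1 = (c.(rec X. b.(c.X + c.X)\{b}) + c.(rec X. b.(c.X + c.X)\{b}))\{b} ⊢ --c--▸ v2
  v2 = (rec X. b.(c.X + c.X)\{b})\{b} ⊢ ∅
Bisimilarity quotient blocks:
  B0 = {u0}
  B1 = {u1}
  B2 = {u2, v2}
  B3 = {v0}
  B4 = {v1}
u0 ∈ B0, v0 ∈ B3 → different blocks

NO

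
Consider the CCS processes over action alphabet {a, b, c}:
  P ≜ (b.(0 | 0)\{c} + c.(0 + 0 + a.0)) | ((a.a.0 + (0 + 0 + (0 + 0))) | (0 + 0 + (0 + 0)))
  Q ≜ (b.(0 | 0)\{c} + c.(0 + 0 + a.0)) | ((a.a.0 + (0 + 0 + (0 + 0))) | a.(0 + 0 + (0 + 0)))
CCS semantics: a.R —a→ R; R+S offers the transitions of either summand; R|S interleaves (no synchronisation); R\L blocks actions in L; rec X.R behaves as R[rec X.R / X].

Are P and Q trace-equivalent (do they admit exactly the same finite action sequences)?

Reachable graph of P (12 states):
  s0 = (b.(0 | 0)\{c} + c.(0 + 0 + a.0)) | ((a.a.0 + (0 + 0 + (0 + 0))) | (0 + 0 + (0 + 0))) → —a→ s1, —b→ s2, —c→ s3
  s1 = (b.(0 | 0)\{c} + c.(0 + 0 + a.0)) | (a.0 | (0 + 0 + (0 + 0))) → —a→ s4, —b→ s5, —c→ s6
  s2 = (0 | 0)\{c} | ((a.a.0 + (0 + 0 + (0 + 0))) | (0 + 0 + (0 + 0))) → —a→ s5
  s3 = (0 + 0 + a.0) | ((a.a.0 + (0 + 0 + (0 + 0))) | (0 + 0 + (0 + 0))) → —a→ s6, —a→ s7
  s4 = (b.(0 | 0)\{c} + c.(0 + 0 + a.0)) | (0 | (0 + 0 + (0 + 0))) → —b→ s8, —c→ s9
  s5 = (0 | 0)\{c} | (a.0 | (0 + 0 + (0 + 0))) → —a→ s8
  s6 = (0 + 0 + a.0) | (a.0 | (0 + 0 + (0 + 0))) → —a→ s10, —a→ s9
  s7 = 0 | ((a.a.0 + (0 + 0 + (0 + 0))) | (0 + 0 + (0 + 0))) → —a→ s10
  s8 = (0 | 0)\{c} | (0 | (0 + 0 + (0 + 0))) → ∅
  s9 = (0 + 0 + a.0) | (0 | (0 + 0 + (0 + 0))) → —a→ s11
  s10 = 0 | (a.0 | (0 + 0 + (0 + 0))) → —a→ s11
  s11 = 0 | (0 | (0 + 0 + (0 + 0))) → ∅
Reachable graph of Q (24 states):
  t0 = (b.(0 | 0)\{c} + c.(0 + 0 + a.0)) | ((a.a.0 + (0 + 0 + (0 + 0))) | a.(0 + 0 + (0 + 0))) → —a→ t1, —a→ t2, —b→ t3, —c→ t4
  t1 = (b.(0 | 0)\{c} + c.(0 + 0 + a.0)) | ((a.a.0 + (0 + 0 + (0 + 0))) | (0 + 0 + (0 + 0))) → —a→ t5, —b→ t6, —c→ t7
  t2 = (b.(0 | 0)\{c} + c.(0 + 0 + a.0)) | (a.0 | a.(0 + 0 + (0 + 0))) → —a→ t5, —a→ t8, —b→ t9, —c→ t10
  t3 = (0 | 0)\{c} | ((a.a.0 + (0 + 0 + (0 + 0))) | a.(0 + 0 + (0 + 0))) → —a→ t6, —a→ t9
  t4 = (0 + 0 + a.0) | ((a.a.0 + (0 + 0 + (0 + 0))) | a.(0 + 0 + (0 + 0))) → —a→ t10, —a→ t11, —a→ t7
  t5 = (b.(0 | 0)\{c} + c.(0 + 0 + a.0)) | (a.0 | (0 + 0 + (0 + 0))) → —a→ t12, —b→ t13, —c→ t14
  t6 = (0 | 0)\{c} | ((a.a.0 + (0 + 0 + (0 + 0))) | (0 + 0 + (0 + 0))) → —a→ t13
  t7 = (0 + 0 + a.0) | ((a.a.0 + (0 + 0 + (0 + 0))) | (0 + 0 + (0 + 0))) → —a→ t14, —a→ t15
  t8 = (b.(0 | 0)\{c} + c.(0 + 0 + a.0)) | (0 | a.(0 + 0 + (0 + 0))) → —a→ t12, —b→ t16, —c→ t17
  t9 = (0 | 0)\{c} | (a.0 | a.(0 + 0 + (0 + 0))) → —a→ t13, —a→ t16
  t10 = (0 + 0 + a.0) | (a.0 | a.(0 + 0 + (0 + 0))) → —a→ t14, —a→ t17, —a→ t18
  t11 = 0 | ((a.a.0 + (0 + 0 + (0 + 0))) | a.(0 + 0 + (0 + 0))) → —a→ t15, —a→ t18
  t12 = (b.(0 | 0)\{c} + c.(0 + 0 + a.0)) | (0 | (0 + 0 + (0 + 0))) → —b→ t19, —c→ t20
  t13 = (0 | 0)\{c} | (a.0 | (0 + 0 + (0 + 0))) → —a→ t19
  t14 = (0 + 0 + a.0) | (a.0 | (0 + 0 + (0 + 0))) → —a→ t20, —a→ t21
  t15 = 0 | ((a.a.0 + (0 + 0 + (0 + 0))) | (0 + 0 + (0 + 0))) → —a→ t21
  t16 = (0 | 0)\{c} | (0 | a.(0 + 0 + (0 + 0))) → —a→ t19
  t17 = (0 + 0 + a.0) | (0 | a.(0 + 0 + (0 + 0))) → —a→ t20, —a→ t22
  t18 = 0 | (a.0 | a.(0 + 0 + (0 + 0))) → —a→ t21, —a→ t22
  t19 = (0 | 0)\{c} | (0 | (0 + 0 + (0 + 0))) → ∅
  t20 = (0 + 0 + a.0) | (0 | (0 + 0 + (0 + 0))) → —a→ t23
  t21 = 0 | (a.0 | (0 + 0 + (0 + 0))) → —a→ t23
  t22 = 0 | (0 | a.(0 + 0 + (0 + 0))) → —a→ t23
  t23 = 0 | (0 | (0 + 0 + (0 + 0))) → ∅
Run σ = ⟨aaa⟩ on Q: start {t0}
  after a @ step 1: {t1, t2}
  after a @ step 2: {t5, t8}
  after a @ step 3: {t12}
  Q completes σ.
Run σ = ⟨aaa⟩ on P: start {s0}
  after a @ step 1: {s1}
  after a @ step 2: {s4}
  after a @ step 3: ∅ (P stuck)

trace-distinct — witness ⟨aaa⟩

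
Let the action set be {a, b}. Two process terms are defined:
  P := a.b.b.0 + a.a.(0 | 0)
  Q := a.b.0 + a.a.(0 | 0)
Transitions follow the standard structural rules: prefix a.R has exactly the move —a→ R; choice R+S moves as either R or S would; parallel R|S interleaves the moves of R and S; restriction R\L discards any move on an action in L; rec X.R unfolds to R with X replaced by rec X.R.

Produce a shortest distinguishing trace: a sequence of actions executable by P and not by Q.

P's transition system — 6 states:
  s0 = a.b.b.0 + a.a.(0 | 0) | —a→ s1, —a→ s2
  s1 = a.(0 | 0) | —a→ s3
  s2 = b.b.0 | —b→ s4
  s3 = 0 | 0 | ·
  s4 = b.0 | —b→ s5
  s5 = 0 | ·
Q's transition system — 5 states:
  t0 = a.b.0 + a.a.(0 | 0) | —a→ t1, —a→ t2
  t1 = a.(0 | 0) | —a→ t3
  t2 = b.0 | —b→ t4
  t3 = 0 | 0 | ·
  t4 = 0 | ·
Trace ⟨abb⟩ through P, begin at {s0}:
  after a @ step 1: {s1, s2}
  after b @ step 2: {s4}
  after b @ step 3: {s5}
  P completes σ.
Trace ⟨abb⟩ through Q, begin at {t0}:
  after a @ step 1: {t1, t2}
  after b @ step 2: {t4}
  after b @ step 3: ∅ (Q stuck)

abb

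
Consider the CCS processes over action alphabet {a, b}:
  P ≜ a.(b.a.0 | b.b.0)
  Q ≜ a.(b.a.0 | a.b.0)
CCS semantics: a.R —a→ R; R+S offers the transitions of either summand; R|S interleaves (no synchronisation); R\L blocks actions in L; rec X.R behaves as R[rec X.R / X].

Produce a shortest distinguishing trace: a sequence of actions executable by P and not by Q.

Reachable graph of P (10 states):
  m0 = a.(b.a.0 | b.b.0) ⊢ --a--▸ m1
  m1 = b.a.0 | b.b.0 ⊢ --b--▸ m2, --b--▸ m3
  m2 = a.0 | b.b.0 ⊢ --a--▸ m4, --b--▸ m5
  m3 = b.a.0 | b.0 ⊢ --b--▸ m5, --b--▸ m6
  m4 = 0 | b.b.0 ⊢ --b--▸ m7
  m5 = a.0 | b.0 ⊢ --a--▸ m7, --b--▸ m8
  m6 = b.a.0 | 0 ⊢ --b--▸ m8
  m7 = 0 | b.0 ⊢ --b--▸ m9
  m8 = a.0 | 0 ⊢ --a--▸ m9
  m9 = 0 | 0 ⊢ deadlocked
Reachable graph of Q (10 states):
  n0 = a.(b.a.0 | a.b.0) ⊢ --a--▸ n1
  n1 = b.a.0 | a.b.0 ⊢ --a--▸ n2, --b--▸ n3
  n2 = b.a.0 | b.0 ⊢ --b--▸ n4, --b--▸ n5
  n3 = a.0 | a.b.0 ⊢ --a--▸ n4, --a--▸ n6
  n4 = a.0 | b.0 ⊢ --a--▸ n7, --b--▸ n8
  n5 = b.a.0 | 0 ⊢ --b--▸ n8
  n6 = 0 | a.b.0 ⊢ --a--▸ n7
  n7 = 0 | b.0 ⊢ --b--▸ n9
  n8 = a.0 | 0 ⊢ --a--▸ n9
  n9 = 0 | 0 ⊢ deadlocked
Run σ = ⟨abb⟩ on P: start {m0}
  [1] a ⇒ {m1}
  [2] b ⇒ {m2, m3}
  [3] b ⇒ {m5, m6}
  — P admits the full trace.
Run σ = ⟨abb⟩ on Q: start {n0}
  [1] a ⇒ {n1}
  [2] b ⇒ {n3}
  [3] b ⇒ ∅ (Q stuck)

abb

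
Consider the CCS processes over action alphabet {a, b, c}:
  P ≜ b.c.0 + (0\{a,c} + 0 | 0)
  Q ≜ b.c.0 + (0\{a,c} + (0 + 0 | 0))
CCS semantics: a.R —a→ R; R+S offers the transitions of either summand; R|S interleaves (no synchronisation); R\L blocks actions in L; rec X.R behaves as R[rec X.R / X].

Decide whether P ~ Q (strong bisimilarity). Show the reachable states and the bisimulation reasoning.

bisimilar

P's transition system — 3 states:
  p0 = b.c.0 + (0\{a,c} + 0 | 0) → —b→ p1
  p1 = c.0 → —c→ p2
  p2 = 0 → ∅
Q's transition system — 3 states:
  q0 = b.c.0 + (0\{a,c} + (0 + 0 | 0)) → —b→ q1
  q1 = c.0 → —c→ q2
  q2 = 0 → ∅
Partition-refinement fixed point:
  B0 = {p0, q0}
  B1 = {p1, q1}
  B2 = {p2, q2}
p0 ∈ B0, q0 ∈ B0 → same block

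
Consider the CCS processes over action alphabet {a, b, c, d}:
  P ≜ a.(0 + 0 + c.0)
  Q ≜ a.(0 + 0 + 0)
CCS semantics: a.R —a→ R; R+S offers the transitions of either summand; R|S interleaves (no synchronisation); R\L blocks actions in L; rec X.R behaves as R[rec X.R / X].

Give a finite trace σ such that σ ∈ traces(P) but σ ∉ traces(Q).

Reachable graph of P (3 states):
  s0 = a.(0 + 0 + c.0) ⊢ ··a··> s1
  s1 = 0 + 0 + c.0 ⊢ ··c··> s2
  s2 = 0 ⊢ ∅
Reachable graph of Q (2 states):
  t0 = a.(0 + 0 + 0) ⊢ ··a··> t1
  t1 = 0 + 0 + 0 ⊢ ∅
Trace ⟨ac⟩ through P, begin at {s0}:
  step 1 (a): {s1}
  step 2 (c): {s2}
  — P admits the full trace.
Trace ⟨ac⟩ through Q, begin at {t0}:
  step 1 (a): {t1}
  step 2 (c): ∅ (Q stuck)

ac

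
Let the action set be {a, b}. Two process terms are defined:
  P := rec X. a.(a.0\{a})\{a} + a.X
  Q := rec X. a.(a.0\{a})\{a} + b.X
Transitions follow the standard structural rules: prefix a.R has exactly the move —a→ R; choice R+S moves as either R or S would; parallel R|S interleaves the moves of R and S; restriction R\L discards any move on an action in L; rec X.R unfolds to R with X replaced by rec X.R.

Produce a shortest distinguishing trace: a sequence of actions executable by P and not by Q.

aa

P's transition system — 2 states:
  u0 = rec X. a.(a.0\{a})\{a} + a.X | --a--▸ u0, --a--▸ u1
  u1 = (a.0\{a})\{a} | ·
Q's transition system — 2 states:
  v0 = rec X. a.(a.0\{a})\{a} + b.X | --a--▸ v1, --b--▸ v0
  v1 = (a.0\{a})\{a} | ·
Run σ = ⟨aa⟩ on P: start {u0}
  after a @ step 1: {u0, u1}
  after a @ step 2: {u0, u1}
  P completes σ.
Run σ = ⟨aa⟩ on Q: start {v0}
  after a @ step 1: {v1}
  after a @ step 2: ∅  — Q cannot continue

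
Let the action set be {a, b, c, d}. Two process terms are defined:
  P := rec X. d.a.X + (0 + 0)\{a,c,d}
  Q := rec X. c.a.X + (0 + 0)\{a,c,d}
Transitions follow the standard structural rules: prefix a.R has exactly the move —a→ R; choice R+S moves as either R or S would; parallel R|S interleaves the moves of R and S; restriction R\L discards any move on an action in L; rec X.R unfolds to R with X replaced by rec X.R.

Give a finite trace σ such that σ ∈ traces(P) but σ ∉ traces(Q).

Reachable graph of P (2 states):
  u0 = rec X. d.a.X + (0 + 0)\{a,c,d} has moves -d-> u1
  u1 = a.(rec X. d.a.X + (0 + 0)\{a,c,d}) has moves -a-> u0
Reachable graph of Q (2 states):
  v0 = rec X. c.a.X + (0 + 0)\{a,c,d} has moves -c-> v1
  v1 = a.(rec X. c.a.X + (0 + 0)\{a,c,d}) has moves -a-> v0
Trace ⟨d⟩ through P, begin at {u0}:
  after d @ step 1: {u1}
  ✓ P
Trace ⟨d⟩ through Q, begin at {v0}:
  after d @ step 1: ∅  — Q cannot continue

d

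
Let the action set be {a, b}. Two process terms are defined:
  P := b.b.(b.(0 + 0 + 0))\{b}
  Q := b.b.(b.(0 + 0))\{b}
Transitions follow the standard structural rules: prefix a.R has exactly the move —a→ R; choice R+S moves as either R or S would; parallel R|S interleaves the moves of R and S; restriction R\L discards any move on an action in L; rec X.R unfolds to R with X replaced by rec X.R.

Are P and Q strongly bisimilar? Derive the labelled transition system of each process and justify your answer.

P's transition system — 3 states:
  m0 = b.b.(b.(0 + 0 + 0))\{b} ⊢ --b--▸ m1
  m1 = b.(b.(0 + 0 + 0))\{b} ⊢ --b--▸ m2
  m2 = (b.(0 + 0 + 0))\{b} ⊢ (no moves)
Q's transition system — 3 states:
  n0 = b.b.(b.(0 + 0))\{b} ⊢ --b--▸ n1
  n1 = b.(b.(0 + 0))\{b} ⊢ --b--▸ n2
  n2 = (b.(0 + 0))\{b} ⊢ (no moves)
Bisimilarity quotient blocks:
  B0 = {m0, n0}
  B1 = {m1, n1}
  B2 = {m2, n2}
m0 ∈ B0, n0 ∈ B0 → same block

YES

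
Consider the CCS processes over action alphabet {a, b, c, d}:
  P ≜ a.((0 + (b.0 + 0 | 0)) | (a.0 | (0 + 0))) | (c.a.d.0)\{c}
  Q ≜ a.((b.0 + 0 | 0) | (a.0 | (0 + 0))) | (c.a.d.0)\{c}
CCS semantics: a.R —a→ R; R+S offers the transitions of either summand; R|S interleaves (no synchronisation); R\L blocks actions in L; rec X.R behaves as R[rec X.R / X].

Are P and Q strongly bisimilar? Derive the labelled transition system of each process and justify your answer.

bisimilar

P's transition system — 5 states:
  p0 = a.((0 + (b.0 + 0 | 0)) | (a.0 | (0 + 0))) | (c.a.d.0)\{c} → =a=> p1
  p1 = (0 + (b.0 + 0 | 0)) | (a.0 | (0 + 0)) | (c.a.d.0)\{c} → =a=> p2, =b=> p3
  p2 = (0 + (b.0 + 0 | 0)) | (0 | (0 + 0)) | (c.a.d.0)\{c} → =b=> p4
  p3 = 0 | (a.0 | (0 + 0)) | (c.a.d.0)\{c} → =a=> p4
  p4 = 0 | (0 | (0 + 0)) | (c.a.d.0)\{c} → stopped
Q's transition system — 5 states:
  q0 = a.((b.0 + 0 | 0) | (a.0 | (0 + 0))) | (c.a.d.0)\{c} → =a=> q1
  q1 = (b.0 + 0 | 0) | (a.0 | (0 + 0)) | (c.a.d.0)\{c} → =a=> q2, =b=> q3
  q2 = (b.0 + 0 | 0) | (0 | (0 + 0)) | (c.a.d.0)\{c} → =b=> q4
  q3 = 0 | (a.0 | (0 + 0)) | (c.a.d.0)\{c} → =a=> q4
  q4 = 0 | (0 | (0 + 0)) | (c.a.d.0)\{c} → stopped
Bisimilarity quotient blocks:
  B0 = {p0, q0}
  B1 = {p1, q1}
  B2 = {p2, q2}
  B3 = {p4, q4}
  B4 = {p3, q3}
p0 ∈ B0, q0 ∈ B0 → same block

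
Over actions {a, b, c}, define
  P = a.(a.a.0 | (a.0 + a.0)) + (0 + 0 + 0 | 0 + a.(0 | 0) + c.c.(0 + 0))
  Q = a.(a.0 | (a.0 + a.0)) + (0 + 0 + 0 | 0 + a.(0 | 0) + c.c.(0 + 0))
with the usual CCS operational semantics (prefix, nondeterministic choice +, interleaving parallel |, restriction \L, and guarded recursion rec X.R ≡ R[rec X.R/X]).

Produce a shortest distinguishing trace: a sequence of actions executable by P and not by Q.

aaaa

Reachable graph of P (9 states):
  p0 = a.(a.a.0 | (a.0 + a.0)) + (0 + 0 + 0 | 0 + a.(0 | 0) + c.c.(0 + 0)) :: -a-> p1, -a-> p2, -c-> p3
  p1 = 0 | 0 :: ·
  p2 = a.a.0 | (a.0 + a.0) :: -a-> p4, -a-> p5
  p3 = c.(0 + 0) :: -c-> p6
  p4 = a.0 | (a.0 + a.0) :: -a-> p7, -a-> p8
  p5 = a.a.0 | 0 :: -a-> p8
  p6 = 0 + 0 :: ·
  p7 = 0 | (a.0 + a.0) :: -a-> p1
  p8 = a.0 | 0 :: -a-> p1
Reachable graph of Q (7 states):
  q0 = a.(a.0 | (a.0 + a.0)) + (0 + 0 + 0 | 0 + a.(0 | 0) + c.c.(0 + 0)) :: -a-> q1, -a-> q2, -c-> q3
  q1 = 0 | 0 :: ·
  q2 = a.0 | (a.0 + a.0) :: -a-> q4, -a-> q5
  q3 = c.(0 + 0) :: -c-> q6
  q4 = 0 | (a.0 + a.0) :: -a-> q1
  q5 = a.0 | 0 :: -a-> q1
  q6 = 0 + 0 :: ·
Trace ⟨aaaa⟩ through P, begin at {p0}:
  after a @ step 1: {p1, p2}
  after a @ step 2: {p4, p5}
  after a @ step 3: {p7, p8}
  after a @ step 4: {p1}
  ✓ P
Trace ⟨aaaa⟩ through Q, begin at {q0}:
  after a @ step 1: {q1, q2}
  after a @ step 2: {q4, q5}
  after a @ step 3: {q1}
  after a @ step 4: ∅ (Q stuck)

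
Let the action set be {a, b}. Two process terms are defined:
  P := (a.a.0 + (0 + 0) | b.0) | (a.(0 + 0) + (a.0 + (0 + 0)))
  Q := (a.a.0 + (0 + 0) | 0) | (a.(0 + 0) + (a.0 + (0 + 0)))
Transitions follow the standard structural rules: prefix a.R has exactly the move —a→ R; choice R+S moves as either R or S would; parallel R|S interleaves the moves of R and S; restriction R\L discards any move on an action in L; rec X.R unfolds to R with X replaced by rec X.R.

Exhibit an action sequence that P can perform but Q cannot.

Reachable graph of P (12 states):
  u0 = (a.a.0 + (0 + 0) | b.0) | (a.(0 + 0) + (a.0 + (0 + 0))) | ··a··> u1, ··a··> u2, ··a··> u3, ··b··> u4
  u1 = (a.a.0 + (0 + 0) | b.0) | (0 + 0) | ··a··> u5, ··b··> u6
  u2 = (a.a.0 + (0 + 0) | b.0) | 0 | ··a··> u7, ··b··> u8
  u3 = a.0 | (a.(0 + 0) + (a.0 + (0 + 0))) | ··a··> u5, ··a··> u7, ··a··> u9
  u4 = (0 + 0) | 0 | (a.(0 + 0) + (a.0 + (0 + 0))) | ··a··> u6, ··a··> u8
  u5 = a.0 | (0 + 0) | ··a··> u10
  u6 = (0 + 0) | 0 | (0 + 0) | ∅
  u7 = a.0 | 0 | ··a··> u11
  u8 = (0 + 0) | 0 | 0 | ∅
  u9 = 0 | (a.(0 + 0) + (a.0 + (0 + 0))) | ··a··> u10, ··a··> u11
  u10 = 0 | (0 + 0) | ∅
  u11 = 0 | 0 | ∅
Reachable graph of Q (9 states):
  v0 = (a.a.0 + (0 + 0) | 0) | (a.(0 + 0) + (a.0 + (0 + 0))) | ··a··> v1, ··a··> v2, ··a··> v3
  v1 = (a.a.0 + (0 + 0) | 0) | (0 + 0) | ··a··> v4
  v2 = (a.a.0 + (0 + 0) | 0) | 0 | ··a··> v5
  v3 = a.0 | (a.(0 + 0) + (a.0 + (0 + 0))) | ··a··> v4, ··a··> v5, ··a··> v6
  v4 = a.0 | (0 + 0) | ··a··> v7
  v5 = a.0 | 0 | ··a··> v8
  v6 = 0 | (a.(0 + 0) + (a.0 + (0 + 0))) | ··a··> v7, ··a··> v8
  v7 = 0 | (0 + 0) | ∅
  v8 = 0 | 0 | ∅
Trace ⟨b⟩ through P, begin at {u0}:
  [1] b ⇒ {u4}
  P completes σ.
Trace ⟨b⟩ through Q, begin at {v0}:
  [1] b ⇒ no successor for Q

b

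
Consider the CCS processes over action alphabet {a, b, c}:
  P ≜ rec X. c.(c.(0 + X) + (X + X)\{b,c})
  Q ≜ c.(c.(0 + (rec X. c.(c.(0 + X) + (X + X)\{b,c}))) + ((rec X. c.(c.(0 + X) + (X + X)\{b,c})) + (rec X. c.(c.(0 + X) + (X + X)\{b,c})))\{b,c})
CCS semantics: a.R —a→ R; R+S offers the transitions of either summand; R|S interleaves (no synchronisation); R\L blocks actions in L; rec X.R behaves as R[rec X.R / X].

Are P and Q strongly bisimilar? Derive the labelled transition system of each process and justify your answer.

YES

Reachable graph of P (3 states):
  m0 = rec X. c.(c.(0 + X) + (X + X)\{b,c}) → --c--▸ m1
  m1 = c.(0 + (rec X. c.(c.(0 + X) + (X + X)\{b,c}))) + ((rec X. c.(c.(0 + X) + (X + X)\{b,c})) + (rec X. c.(c.(0 + X) + (X + X)\{b,c})))\{b,c} → --c--▸ m2
  m2 = 0 + (rec X. c.(c.(0 + X) + (X + X)\{b,c})) → --c--▸ m1
Reachable graph of Q (3 states):
  n0 = c.(c.(0 + (rec X. c.(c.(0 + X) + (X + X)\{b,c}))) + ((rec X. c.(c.(0 + X) + (X + X)\{b,c})) + (rec X. c.(c.(0 + X) + (X + X)\{b,c})))\{b,c}) → --c--▸ n1
  n1 = c.(0 + (rec X. c.(c.(0 + X) + (X + X)\{b,c}))) + ((rec X. c.(c.(0 + X) + (X + X)\{b,c})) + (rec X. c.(c.(0 + X) + (X + X)\{b,c})))\{b,c} → --c--▸ n2
  n2 = 0 + (rec X. c.(c.(0 + X) + (X + X)\{b,c})) → --c--▸ n1
Coarsest stable partition (strong bisimilarity classes):
  B0 = {m0, m1, m2, n0, n1, n2}
m0 ∈ B0, n0 ∈ B0 → same block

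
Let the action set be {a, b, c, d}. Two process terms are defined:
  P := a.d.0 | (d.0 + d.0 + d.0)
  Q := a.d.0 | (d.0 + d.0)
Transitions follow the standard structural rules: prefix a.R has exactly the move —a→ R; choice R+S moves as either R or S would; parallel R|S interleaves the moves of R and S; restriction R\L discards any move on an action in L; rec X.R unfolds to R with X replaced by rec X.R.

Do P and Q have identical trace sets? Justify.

YES

P's transition system — 6 states:
  s0 = a.d.0 | (d.0 + d.0 + d.0) → =a=> s1, =d=> s2
  s1 = d.0 | (d.0 + d.0 + d.0) → =d=> s3, =d=> s4
  s2 = a.d.0 | 0 → =a=> s4
  s3 = 0 | (d.0 + d.0 + d.0) → =d=> s5
  s4 = d.0 | 0 → =d=> s5
  s5 = 0 | 0 → (no moves)
Q's transition system — 6 states:
  t0 = a.d.0 | (d.0 + d.0) → =a=> t1, =d=> t2
  t1 = d.0 | (d.0 + d.0) → =d=> t3, =d=> t4
  t2 = a.d.0 | 0 → =a=> t4
  t3 = 0 | (d.0 + d.0) → =d=> t5
  t4 = d.0 | 0 → =d=> t5
  t5 = 0 | 0 → (no moves)
Coarsest stable partition (strong bisimilarity classes):
  B0 = {s0, t0}
  B1 = {s1, t1}
  B2 = {s3, s4, t3, t4}
  B3 = {s5, t5}
  B4 = {s2, t2}
s0 ∈ B0, t0 ∈ B0 → same block
Bisimilar ⇒ trace-equivalent.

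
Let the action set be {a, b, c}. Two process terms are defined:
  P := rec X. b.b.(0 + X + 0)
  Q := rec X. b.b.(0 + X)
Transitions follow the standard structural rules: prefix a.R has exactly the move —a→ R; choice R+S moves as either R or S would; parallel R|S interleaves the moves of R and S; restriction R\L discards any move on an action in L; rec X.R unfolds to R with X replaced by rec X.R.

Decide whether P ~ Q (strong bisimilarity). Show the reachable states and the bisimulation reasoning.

LTS(P): 3 reachable states
  m0 = rec X. b.b.(0 + X + 0) → =b=> m1
  m1 = b.(0 + (rec X. b.b.(0 + X + 0)) + 0) → =b=> m2
  m2 = 0 + (rec X. b.b.(0 + X + 0)) + 0 → =b=> m1
LTS(Q): 3 reachable states
  n0 = rec X. b.b.(0 + X) → =b=> n1
  n1 = b.(0 + (rec X. b.b.(0 + X))) → =b=> n2
  n2 = 0 + (rec X. b.b.(0 + X)) → =b=> n1
Partition-refinement fixed point:
  B0 = {m0, m1, m2, n0, n1, n2}
m0 ∈ B0, n0 ∈ B0 → same block

bisimilar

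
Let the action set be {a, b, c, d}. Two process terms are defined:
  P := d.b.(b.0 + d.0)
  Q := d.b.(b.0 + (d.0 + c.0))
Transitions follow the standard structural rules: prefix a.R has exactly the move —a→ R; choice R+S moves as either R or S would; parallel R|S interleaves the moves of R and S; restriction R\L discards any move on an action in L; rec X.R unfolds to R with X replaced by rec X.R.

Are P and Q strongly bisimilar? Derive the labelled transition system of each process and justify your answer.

NO

Reachable graph of P (4 states):
  p0 = d.b.(b.0 + d.0) :: =d=> p1
  p1 = b.(b.0 + d.0) :: =b=> p2
  p2 = b.0 + d.0 :: =b=> p3, =d=> p3
  p3 = 0 :: deadlocked
Reachable graph of Q (4 states):
  q0 = d.b.(b.0 + (d.0 + c.0)) :: =d=> q1
  q1 = b.(b.0 + (d.0 + c.0)) :: =b=> q2
  q2 = b.0 + (d.0 + c.0) :: =b=> q3, =c=> q3, =d=> q3
  q3 = 0 :: deadlocked
Bisimilarity quotient blocks:
  B0 = {p0}
  B1 = {p1}
  B2 = {p2}
  B3 = {p3, q3}
  B4 = {q0}
  B5 = {q1}
  B6 = {q2}
p0 ∈ B0, q0 ∈ B4 → different blocks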